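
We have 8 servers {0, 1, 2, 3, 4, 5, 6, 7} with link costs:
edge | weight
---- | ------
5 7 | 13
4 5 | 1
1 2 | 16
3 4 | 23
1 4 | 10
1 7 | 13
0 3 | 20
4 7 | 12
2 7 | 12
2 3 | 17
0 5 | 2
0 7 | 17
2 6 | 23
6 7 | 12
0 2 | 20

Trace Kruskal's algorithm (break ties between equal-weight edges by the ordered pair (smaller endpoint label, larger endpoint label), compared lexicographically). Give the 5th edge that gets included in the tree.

4-7

Sort edges by weight, then run Kruskal:
4 5 (1): add — endpoints in different components.
0 5 (2): add — endpoints in different components.
1 4 (10): add — endpoints in different components.
2 7 (12): add — endpoints in different components.
4 7 (12): add — endpoints in different components.
6 7 (12): add — endpoints in different components.
1 7 (13): skip — 1 and 7 already connected.
5 7 (13): skip — 5 and 7 already connected.
1 2 (16): skip — 1 and 2 already connected.
0 7 (17): skip — 0 and 7 already connected.
2 3 (17): add — endpoints in different components.
The 5th edge added is 4 7.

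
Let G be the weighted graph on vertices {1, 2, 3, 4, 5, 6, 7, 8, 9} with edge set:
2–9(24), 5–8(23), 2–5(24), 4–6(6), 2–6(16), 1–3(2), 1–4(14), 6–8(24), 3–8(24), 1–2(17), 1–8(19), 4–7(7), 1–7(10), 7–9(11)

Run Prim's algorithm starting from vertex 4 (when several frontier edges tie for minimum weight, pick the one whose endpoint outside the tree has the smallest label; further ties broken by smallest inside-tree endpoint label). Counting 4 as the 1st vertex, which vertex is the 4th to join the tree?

Prim, starting at 4.
Step 1: cheapest edge leaving the tree is 4–6 (6); add 6.
Step 2: cheapest edge leaving the tree is 4–7 (7); add 7.
Step 3: cheapest edge leaving the tree is 1–7 (10); add 1.
Step 4: cheapest edge leaving the tree is 1–3 (2); add 3.
Step 5: cheapest edge leaving the tree is 7–9 (11); add 9.
Step 6: cheapest edge leaving the tree is 2–6 (16); add 2.
Step 7: cheapest edge leaving the tree is 1–8 (19); add 8.
Step 8: cheapest edge leaving the tree is 5–8 (23); add 5.
Vertex order: 4, 6, 7, 1, 3, 9, 2, 8, 5. The 4th vertex is 1.

1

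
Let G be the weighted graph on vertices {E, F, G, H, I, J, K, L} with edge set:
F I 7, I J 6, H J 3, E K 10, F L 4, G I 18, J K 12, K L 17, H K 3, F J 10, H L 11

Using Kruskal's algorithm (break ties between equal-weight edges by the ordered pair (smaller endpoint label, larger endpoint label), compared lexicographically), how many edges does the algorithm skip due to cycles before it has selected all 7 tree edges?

Kruskal: consider edges lightest-first.
H J (3): add — endpoints in different components.
H K (3): add — endpoints in different components.
F L (4): add — endpoints in different components.
I J (6): add — endpoints in different components.
F I (7): add — endpoints in different components.
E K (10): add — endpoints in different components.
F J (10): skip — F and J already connected.
H L (11): skip — H and L already connected.
J K (12): skip — J and K already connected.
K L (17): skip — K and L already connected.
G I (18): add — endpoints in different components.
Edges rejected before the tree was complete: 4.

4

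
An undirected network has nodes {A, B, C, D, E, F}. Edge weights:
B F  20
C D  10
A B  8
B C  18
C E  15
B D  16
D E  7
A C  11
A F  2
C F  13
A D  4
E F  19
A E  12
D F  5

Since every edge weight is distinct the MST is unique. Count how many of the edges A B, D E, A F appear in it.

3

Kruskal: consider edges lightest-first.
A F (2): add — endpoints in different components.
A D (4): add — endpoints in different components.
D F (5): skip — D and F already connected.
D E (7): add — endpoints in different components.
A B (8): add — endpoints in different components.
C D (10): add — endpoints in different components.
MST edge set: {A F, A D, D E, A B, C D}.
Of the listed edges, {A B, D E, A F} are in the MST → 3.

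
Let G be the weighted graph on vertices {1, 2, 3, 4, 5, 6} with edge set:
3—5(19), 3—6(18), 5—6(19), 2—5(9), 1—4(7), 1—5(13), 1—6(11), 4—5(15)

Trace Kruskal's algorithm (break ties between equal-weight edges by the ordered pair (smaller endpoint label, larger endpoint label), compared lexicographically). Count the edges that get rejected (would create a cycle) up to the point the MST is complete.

1

Sort edges by weight, then run Kruskal:
1—4 (7): add — endpoints in different components.
2—5 (9): add — endpoints in different components.
1—6 (11): add — endpoints in different components.
1—5 (13): add — endpoints in different components.
4—5 (15): skip — 4 and 5 already connected.
3—6 (18): add — endpoints in different components.
Edges rejected before the tree was complete: 1.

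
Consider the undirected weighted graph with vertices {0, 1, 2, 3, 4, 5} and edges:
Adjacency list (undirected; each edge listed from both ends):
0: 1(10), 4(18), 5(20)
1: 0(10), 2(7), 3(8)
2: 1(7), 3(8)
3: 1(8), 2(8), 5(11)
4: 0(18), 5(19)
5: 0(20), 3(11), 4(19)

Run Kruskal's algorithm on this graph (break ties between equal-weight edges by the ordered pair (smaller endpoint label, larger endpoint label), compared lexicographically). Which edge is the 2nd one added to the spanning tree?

1-3

Kruskal: consider edges lightest-first.
1-2 (7): add — endpoints in different components.
1-3 (8): add — endpoints in different components.
2-3 (8): skip — 2 and 3 already connected.
0-1 (10): add — endpoints in different components.
3-5 (11): add — endpoints in different components.
0-4 (18): add — endpoints in different components.
The 2nd edge added is 1-3.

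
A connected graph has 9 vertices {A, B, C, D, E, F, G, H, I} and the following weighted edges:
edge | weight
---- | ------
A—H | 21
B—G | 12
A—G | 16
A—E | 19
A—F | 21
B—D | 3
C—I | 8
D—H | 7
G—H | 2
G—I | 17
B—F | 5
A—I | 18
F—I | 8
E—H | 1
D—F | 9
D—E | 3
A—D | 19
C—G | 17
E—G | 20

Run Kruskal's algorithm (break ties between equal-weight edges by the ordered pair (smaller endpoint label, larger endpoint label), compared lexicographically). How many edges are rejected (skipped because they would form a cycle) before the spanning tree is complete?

Kruskal's algorithm — process edges by increasing weight (ties by edge label):
E—H (1): add — endpoints in different components.
G—H (2): add — endpoints in different components.
B—D (3): add — endpoints in different components.
D—E (3): add — endpoints in different components.
B—F (5): add — endpoints in different components.
D—H (7): skip — D and H already connected.
C—I (8): add — endpoints in different components.
F—I (8): add — endpoints in different components.
D—F (9): skip — D and F already connected.
B—G (12): skip — B and G already connected.
A—G (16): add — endpoints in different components.
Edges rejected before the tree was complete: 3.

3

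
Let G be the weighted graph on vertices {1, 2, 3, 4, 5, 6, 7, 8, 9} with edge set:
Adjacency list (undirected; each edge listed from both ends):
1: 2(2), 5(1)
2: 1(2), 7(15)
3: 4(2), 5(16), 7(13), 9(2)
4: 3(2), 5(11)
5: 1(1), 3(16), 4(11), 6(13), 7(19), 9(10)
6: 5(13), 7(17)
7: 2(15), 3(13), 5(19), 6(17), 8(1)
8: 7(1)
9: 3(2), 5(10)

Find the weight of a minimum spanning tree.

Prim, starting at 4.
Step 1: frontier [3—4 2, 4—5 11] → take 3—4 (2); add 3.
Step 2: frontier [3—9 2, 3—7 13, 3—5 16, 4—5 11] → take 3—9 (2); add 9.
Step 3: frontier [3—7 13, 3—5 16, 4—5 11, 5—9 10] → take 5—9 (10); add 5.
Step 4: frontier [3—7 13, 1—5 1, 5—6 13, 5—7 19] → take 1—5 (1); add 1.
Step 5: frontier [1—2 2, 3—7 13, 5—6 13, 5—7 19] → take 1—2 (2); add 2.
Step 6: frontier [2—7 15, 3—7 13, 5—6 13, 5—7 19] → take 5—6 (13); add 6.
Step 7: frontier [2—7 15, 3—7 13, 5—7 19, 6—7 17] → take 3—7 (13); add 7.
Step 8: frontier [7—8 1] → take 7—8 (1); add 8.
MST edges: 3—4, 3—9, 5—9, 1—5, 1—2, 5—6, 3—7, 7—8; total weight 2+2+10+1+2+13+13+1 = 44.

44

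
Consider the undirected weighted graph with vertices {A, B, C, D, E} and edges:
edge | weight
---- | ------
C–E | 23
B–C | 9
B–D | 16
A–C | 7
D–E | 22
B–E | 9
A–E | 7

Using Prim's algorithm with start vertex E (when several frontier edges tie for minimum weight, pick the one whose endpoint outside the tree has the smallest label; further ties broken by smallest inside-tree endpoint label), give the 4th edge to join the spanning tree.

B-D

Grow the tree from E using Prim:
Step 1: cheapest edge leaving the tree is A–E (7); add A.
Step 2: cheapest edge leaving the tree is A–C (7); add C.
Step 3: cheapest edge leaving the tree is B–C (9); add B.
Step 4: cheapest edge leaving the tree is B–D (16); add D.
The 4th edge added is B–D.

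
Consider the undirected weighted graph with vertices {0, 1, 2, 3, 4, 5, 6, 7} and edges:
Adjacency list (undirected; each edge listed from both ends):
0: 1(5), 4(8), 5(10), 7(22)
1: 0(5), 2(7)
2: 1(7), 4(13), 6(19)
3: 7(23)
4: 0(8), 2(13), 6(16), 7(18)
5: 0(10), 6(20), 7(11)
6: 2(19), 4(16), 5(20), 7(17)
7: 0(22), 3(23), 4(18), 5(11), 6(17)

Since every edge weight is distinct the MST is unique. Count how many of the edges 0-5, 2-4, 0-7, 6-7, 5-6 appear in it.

1

Kruskal's algorithm — process edges by increasing weight (ties by edge label):
0-1 (5): add — endpoints in different components.
1-2 (7): add — endpoints in different components.
0-4 (8): add — endpoints in different components.
0-5 (10): add — endpoints in different components.
5-7 (11): add — endpoints in different components.
2-4 (13): skip — 2 and 4 already connected.
4-6 (16): add — endpoints in different components.
6-7 (17): skip — 6 and 7 already connected.
4-7 (18): skip — 4 and 7 already connected.
2-6 (19): skip — 2 and 6 already connected.
5-6 (20): skip — 5 and 6 already connected.
0-7 (22): skip — 0 and 7 already connected.
3-7 (23): add — endpoints in different components.
MST edge set: {0-1, 1-2, 0-4, 0-5, 5-7, 4-6, 3-7}.
Of the listed edges, {0-5} are in the MST → 1.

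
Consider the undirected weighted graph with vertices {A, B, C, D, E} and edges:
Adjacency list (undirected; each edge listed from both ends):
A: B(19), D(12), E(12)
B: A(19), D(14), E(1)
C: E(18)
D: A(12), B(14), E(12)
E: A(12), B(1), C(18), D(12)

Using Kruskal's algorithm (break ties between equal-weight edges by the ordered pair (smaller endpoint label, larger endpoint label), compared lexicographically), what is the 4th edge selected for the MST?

C-E

Kruskal: consider edges lightest-first.
B-E (1): add. Components now {A} {B,E} {C} {D}
A-D (12): add. Components now {A,D} {B,E} {C}
A-E (12): add. Components now {A,B,D,E} {C}
D-E (12): skip — D and E already connected.
B-D (14): skip — B and D already connected.
C-E (18): add. Components now {A,B,C,D,E}
The 4th edge added is C-E.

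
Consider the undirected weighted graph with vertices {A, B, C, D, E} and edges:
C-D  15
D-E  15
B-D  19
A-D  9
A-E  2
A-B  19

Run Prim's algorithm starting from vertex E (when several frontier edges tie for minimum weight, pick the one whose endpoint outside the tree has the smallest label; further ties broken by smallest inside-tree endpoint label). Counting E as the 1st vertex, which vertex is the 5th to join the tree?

B

Grow the tree from E using Prim:
Step 1: frontier [A-E 2, D-E 15] → take A-E (2); add A.
Step 2: frontier [A-D 9, A-B 19, D-E 15] → take A-D (9); add D.
Step 3: frontier [A-B 19, C-D 15, B-D 19] → take C-D (15); add C.
Step 4: frontier [A-B 19, B-D 19] → take A-B (19); add B.
Vertex order: E, A, D, C, B. The 5th vertex is B.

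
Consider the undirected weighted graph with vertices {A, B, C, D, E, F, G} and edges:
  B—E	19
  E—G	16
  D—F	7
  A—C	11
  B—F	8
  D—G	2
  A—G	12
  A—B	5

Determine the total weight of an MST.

49

Prim's algorithm from C:
Step 1: cheapest edge leaving the tree is A—C (11); add A.
Step 2: cheapest edge leaving the tree is A—B (5); add B.
Step 3: cheapest edge leaving the tree is B—F (8); add F.
Step 4: cheapest edge leaving the tree is D—F (7); add D.
Step 5: cheapest edge leaving the tree is D—G (2); add G.
Step 6: cheapest edge leaving the tree is E—G (16); add E.
MST edges: A—C, A—B, B—F, D—F, D—G, E—G; total weight 11+5+8+7+2+16 = 49.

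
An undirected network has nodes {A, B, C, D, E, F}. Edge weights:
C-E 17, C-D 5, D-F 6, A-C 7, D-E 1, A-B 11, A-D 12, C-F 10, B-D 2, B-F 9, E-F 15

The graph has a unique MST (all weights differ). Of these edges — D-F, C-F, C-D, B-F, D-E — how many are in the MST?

Kruskal's algorithm — process edges by increasing weight (ties by edge label):
D-E (1): add — endpoints in different components.
B-D (2): add — endpoints in different components.
C-D (5): add — endpoints in different components.
D-F (6): add — endpoints in different components.
A-C (7): add — endpoints in different components.
MST edge set: {D-E, B-D, C-D, D-F, A-C}.
Of the listed edges, {D-F, C-D, D-E} are in the MST → 3.

3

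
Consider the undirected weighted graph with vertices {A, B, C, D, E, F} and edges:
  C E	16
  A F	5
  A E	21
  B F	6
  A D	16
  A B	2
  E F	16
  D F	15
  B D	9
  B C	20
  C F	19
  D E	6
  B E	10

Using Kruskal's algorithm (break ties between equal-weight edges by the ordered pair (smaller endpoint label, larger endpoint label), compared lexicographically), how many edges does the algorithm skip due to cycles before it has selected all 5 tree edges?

Kruskal: consider edges lightest-first.
A B (2): add — endpoints in different components.
A F (5): add — endpoints in different components.
B F (6): skip — B and F already connected.
D E (6): add — endpoints in different components.
B D (9): add — endpoints in different components.
B E (10): skip — B and E already connected.
D F (15): skip — D and F already connected.
A D (16): skip — A and D already connected.
C E (16): add — endpoints in different components.
Edges rejected before the tree was complete: 4.

4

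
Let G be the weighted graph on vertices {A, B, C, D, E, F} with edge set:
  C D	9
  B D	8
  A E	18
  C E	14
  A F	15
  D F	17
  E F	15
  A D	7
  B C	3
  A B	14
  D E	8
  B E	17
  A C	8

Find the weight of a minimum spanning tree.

41

Kruskal's algorithm — process edges by increasing weight (ties by edge label):
B C (3): add — endpoints in different components.
A D (7): add — endpoints in different components.
A C (8): add — endpoints in different components.
B D (8): skip — B and D already connected.
D E (8): add — endpoints in different components.
C D (9): skip — C and D already connected.
A B (14): skip — A and B already connected.
C E (14): skip — C and E already connected.
A F (15): add — endpoints in different components.
MST edges: B C, A D, A C, D E, A F; total weight 3+7+8+8+15 = 41.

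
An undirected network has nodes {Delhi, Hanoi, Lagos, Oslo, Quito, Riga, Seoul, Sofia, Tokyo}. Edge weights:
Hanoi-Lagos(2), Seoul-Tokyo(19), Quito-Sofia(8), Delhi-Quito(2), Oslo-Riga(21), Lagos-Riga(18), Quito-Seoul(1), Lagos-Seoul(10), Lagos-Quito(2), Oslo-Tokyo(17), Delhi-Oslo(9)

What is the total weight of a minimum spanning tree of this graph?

Kruskal: consider edges lightest-first.
Quito-Seoul (1): add — endpoints in different components.
Delhi-Quito (2): add — endpoints in different components.
Hanoi-Lagos (2): add — endpoints in different components.
Lagos-Quito (2): add — endpoints in different components.
Quito-Sofia (8): add — endpoints in different components.
Delhi-Oslo (9): add — endpoints in different components.
Lagos-Seoul (10): skip — Seoul and Lagos already connected.
Oslo-Tokyo (17): add — endpoints in different components.
Lagos-Riga (18): add — endpoints in different components.
MST edges: Quito-Seoul, Delhi-Quito, Hanoi-Lagos, Lagos-Quito, Quito-Sofia, Delhi-Oslo, Oslo-Tokyo, Lagos-Riga; total weight 1+2+2+2+8+9+17+18 = 59.

59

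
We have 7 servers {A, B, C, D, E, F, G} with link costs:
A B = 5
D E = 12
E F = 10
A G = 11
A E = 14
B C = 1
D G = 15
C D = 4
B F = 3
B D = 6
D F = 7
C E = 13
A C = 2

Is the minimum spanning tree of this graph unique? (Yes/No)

Yes

Kruskal's algorithm — process edges by increasing weight (ties by edge label):
B C (1): add — endpoints in different components.
A C (2): add — endpoints in different components.
B F (3): add — endpoints in different components.
C D (4): add — endpoints in different components.
A B (5): skip — A and B already connected.
B D (6): skip — B and D already connected.
D F (7): skip — D and F already connected.
E F (10): add — endpoints in different components.
A G (11): add — endpoints in different components.
Every non-tree edge has weight strictly greater than the heaviest edge on the tree path between its endpoints, so the MST is unique.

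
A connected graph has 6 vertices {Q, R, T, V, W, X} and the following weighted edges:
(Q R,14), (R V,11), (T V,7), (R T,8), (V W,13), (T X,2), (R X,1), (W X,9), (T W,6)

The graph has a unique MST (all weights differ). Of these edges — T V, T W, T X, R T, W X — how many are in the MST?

Sort edges by weight, then run Kruskal:
R X (1): add. Components now {R,X} {T} {W} {Q} {V}
T X (2): add. Components now {R,T,X} {W} {Q} {V}
T W (6): add. Components now {R,T,W,X} {Q} {V}
T V (7): add. Components now {R,T,V,W,X} {Q}
R T (8): skip — R and T already connected.
W X (9): skip — X and W already connected.
R V (11): skip — R and V already connected.
V W (13): skip — W and V already connected.
Q R (14): add. Components now {Q,R,T,V,W,X}
MST edge set: {R X, T X, T W, T V, Q R}.
Of the listed edges, {T V, T W, T X} are in the MST → 3.

3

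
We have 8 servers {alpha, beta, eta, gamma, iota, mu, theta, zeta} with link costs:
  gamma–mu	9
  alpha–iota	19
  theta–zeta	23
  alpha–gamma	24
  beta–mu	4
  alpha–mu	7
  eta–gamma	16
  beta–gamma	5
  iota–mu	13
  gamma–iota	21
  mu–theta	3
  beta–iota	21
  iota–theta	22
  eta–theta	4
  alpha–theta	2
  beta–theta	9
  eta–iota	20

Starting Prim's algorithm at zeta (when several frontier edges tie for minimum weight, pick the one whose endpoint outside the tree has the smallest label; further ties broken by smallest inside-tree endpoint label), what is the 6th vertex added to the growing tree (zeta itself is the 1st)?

eta

Prim's algorithm from zeta:
Step 1: cheapest edge leaving the tree is theta–zeta (23); add theta.
Step 2: cheapest edge leaving the tree is alpha–theta (2); add alpha.
Step 3: cheapest edge leaving the tree is mu–theta (3); add mu.
Step 4: cheapest edge leaving the tree is beta–mu (4); add beta.
Step 5: cheapest edge leaving the tree is eta–theta (4); add eta.
Step 6: cheapest edge leaving the tree is beta–gamma (5); add gamma.
Step 7: cheapest edge leaving the tree is iota–mu (13); add iota.
Vertex order: zeta, theta, alpha, mu, beta, eta, gamma, iota. The 6th vertex is eta.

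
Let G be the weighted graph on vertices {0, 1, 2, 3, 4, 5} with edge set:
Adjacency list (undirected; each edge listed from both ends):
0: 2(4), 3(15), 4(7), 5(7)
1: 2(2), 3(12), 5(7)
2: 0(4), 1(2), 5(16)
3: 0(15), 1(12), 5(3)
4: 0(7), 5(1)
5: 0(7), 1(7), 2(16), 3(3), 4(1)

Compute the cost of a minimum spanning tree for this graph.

Prim's algorithm from 1:
Step 1: cheapest edge leaving the tree is 1 2 (2); add 2.
Step 2: cheapest edge leaving the tree is 0 2 (4); add 0.
Step 3: cheapest edge leaving the tree is 0 4 (7); add 4.
Step 4: cheapest edge leaving the tree is 4 5 (1); add 5.
Step 5: cheapest edge leaving the tree is 3 5 (3); add 3.
MST edges: 1 2, 0 2, 0 4, 4 5, 3 5; total weight 2+4+7+1+3 = 17.

17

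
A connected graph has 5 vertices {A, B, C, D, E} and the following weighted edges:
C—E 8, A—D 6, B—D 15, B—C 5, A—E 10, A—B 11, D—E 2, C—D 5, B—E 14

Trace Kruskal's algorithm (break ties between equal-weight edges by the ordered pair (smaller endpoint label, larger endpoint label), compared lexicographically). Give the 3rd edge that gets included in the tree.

Kruskal's algorithm — process edges by increasing weight (ties by edge label):
D—E (2): add — endpoints in different components.
B—C (5): add — endpoints in different components.
C—D (5): add — endpoints in different components.
A—D (6): add — endpoints in different components.
The 3rd edge added is C—D.

C-D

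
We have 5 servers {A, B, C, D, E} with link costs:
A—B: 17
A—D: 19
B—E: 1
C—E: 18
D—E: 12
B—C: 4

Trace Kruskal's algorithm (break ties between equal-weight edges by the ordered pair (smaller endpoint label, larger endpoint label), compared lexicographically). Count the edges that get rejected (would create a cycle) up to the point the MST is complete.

Kruskal's algorithm — process edges by increasing weight (ties by edge label):
B—E (1): add — endpoints in different components.
B—C (4): add — endpoints in different components.
D—E (12): add — endpoints in different components.
A—B (17): add — endpoints in different components.
Edges rejected before the tree was complete: 0.

0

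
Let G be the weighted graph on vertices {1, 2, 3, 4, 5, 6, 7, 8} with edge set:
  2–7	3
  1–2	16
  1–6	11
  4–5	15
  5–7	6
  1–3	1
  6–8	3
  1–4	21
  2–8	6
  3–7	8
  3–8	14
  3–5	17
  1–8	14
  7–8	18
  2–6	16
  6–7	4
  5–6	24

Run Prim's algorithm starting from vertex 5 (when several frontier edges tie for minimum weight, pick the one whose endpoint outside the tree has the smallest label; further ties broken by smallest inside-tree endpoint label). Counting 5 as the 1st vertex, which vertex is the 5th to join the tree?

8

Prim's algorithm from 5:
Step 1: cheapest edge leaving the tree is 5–7 (6); add 7.
Step 2: cheapest edge leaving the tree is 2–7 (3); add 2.
Step 3: cheapest edge leaving the tree is 6–7 (4); add 6.
Step 4: cheapest edge leaving the tree is 6–8 (3); add 8.
Step 5: cheapest edge leaving the tree is 3–7 (8); add 3.
Step 6: cheapest edge leaving the tree is 1–3 (1); add 1.
Step 7: cheapest edge leaving the tree is 4–5 (15); add 4.
Vertex order: 5, 7, 2, 6, 8, 3, 1, 4. The 5th vertex is 8.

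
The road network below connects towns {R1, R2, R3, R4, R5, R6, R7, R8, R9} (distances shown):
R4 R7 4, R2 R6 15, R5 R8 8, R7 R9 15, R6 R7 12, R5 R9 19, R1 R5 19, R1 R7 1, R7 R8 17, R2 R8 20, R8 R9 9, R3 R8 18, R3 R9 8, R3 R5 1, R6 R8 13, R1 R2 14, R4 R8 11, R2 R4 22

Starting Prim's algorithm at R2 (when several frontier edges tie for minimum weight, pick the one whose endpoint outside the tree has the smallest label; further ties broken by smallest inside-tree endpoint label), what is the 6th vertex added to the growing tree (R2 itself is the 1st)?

Prim's algorithm from R2:
Step 1: cheapest edge leaving the tree is R1 R2 (14); add R1.
Step 2: cheapest edge leaving the tree is R1 R7 (1); add R7.
Step 3: cheapest edge leaving the tree is R4 R7 (4); add R4.
Step 4: cheapest edge leaving the tree is R4 R8 (11); add R8.
Step 5: cheapest edge leaving the tree is R5 R8 (8); add R5.
Step 6: cheapest edge leaving the tree is R3 R5 (1); add R3.
Step 7: cheapest edge leaving the tree is R3 R9 (8); add R9.
Step 8: cheapest edge leaving the tree is R6 R7 (12); add R6.
Vertex order: R2, R1, R7, R4, R8, R5, R3, R9, R6. The 6th vertex is R5.

R5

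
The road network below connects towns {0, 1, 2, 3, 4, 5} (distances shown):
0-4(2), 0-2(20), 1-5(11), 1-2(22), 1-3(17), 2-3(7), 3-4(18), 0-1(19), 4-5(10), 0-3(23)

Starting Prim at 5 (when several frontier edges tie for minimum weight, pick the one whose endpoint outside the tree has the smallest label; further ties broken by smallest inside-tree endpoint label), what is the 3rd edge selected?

1-5

Prim's algorithm from 5:
Step 1: cheapest edge leaving the tree is 4-5 (10); add 4.
Step 2: cheapest edge leaving the tree is 0-4 (2); add 0.
Step 3: cheapest edge leaving the tree is 1-5 (11); add 1.
Step 4: cheapest edge leaving the tree is 1-3 (17); add 3.
Step 5: cheapest edge leaving the tree is 2-3 (7); add 2.
The 3rd edge added is 1-5.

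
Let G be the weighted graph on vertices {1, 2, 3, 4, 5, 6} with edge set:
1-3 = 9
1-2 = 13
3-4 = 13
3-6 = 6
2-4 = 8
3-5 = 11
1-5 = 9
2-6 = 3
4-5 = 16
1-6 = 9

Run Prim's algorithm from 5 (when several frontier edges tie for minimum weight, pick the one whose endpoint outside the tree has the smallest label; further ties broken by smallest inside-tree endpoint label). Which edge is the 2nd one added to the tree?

1-3

Grow the tree from 5 using Prim:
Step 1: cheapest edge leaving the tree is 1-5 (9); add 1.
Step 2: cheapest edge leaving the tree is 1-3 (9); add 3.
Step 3: cheapest edge leaving the tree is 3-6 (6); add 6.
Step 4: cheapest edge leaving the tree is 2-6 (3); add 2.
Step 5: cheapest edge leaving the tree is 2-4 (8); add 4.
The 2nd edge added is 1-3.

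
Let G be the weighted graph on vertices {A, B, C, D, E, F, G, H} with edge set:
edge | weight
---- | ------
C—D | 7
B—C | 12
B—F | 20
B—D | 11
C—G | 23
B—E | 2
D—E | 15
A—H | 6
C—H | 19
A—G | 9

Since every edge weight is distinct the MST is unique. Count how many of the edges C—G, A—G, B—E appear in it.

2

Kruskal's algorithm — process edges by increasing weight (ties by edge label):
B—E (2): add — endpoints in different components.
A—H (6): add — endpoints in different components.
C—D (7): add — endpoints in different components.
A—G (9): add — endpoints in different components.
B—D (11): add — endpoints in different components.
B—C (12): skip — B and C already connected.
D—E (15): skip — D and E already connected.
C—H (19): add — endpoints in different components.
B—F (20): add — endpoints in different components.
MST edge set: {B—E, A—H, C—D, A—G, B—D, C—H, B—F}.
Of the listed edges, {A—G, B—E} are in the MST → 2.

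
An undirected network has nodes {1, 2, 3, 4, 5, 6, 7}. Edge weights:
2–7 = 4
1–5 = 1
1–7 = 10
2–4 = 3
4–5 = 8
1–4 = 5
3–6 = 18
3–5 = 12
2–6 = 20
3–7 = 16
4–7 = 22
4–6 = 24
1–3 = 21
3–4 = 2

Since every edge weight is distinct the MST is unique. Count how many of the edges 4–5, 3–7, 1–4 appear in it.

Sort edges by weight, then run Kruskal:
1–5 (1): add. Components now {1,5} {2} {3} {4} {6} {7}
3–4 (2): add. Components now {1,5} {2} {3,4} {6} {7}
2–4 (3): add. Components now {1,5} {2,3,4} {6} {7}
2–7 (4): add. Components now {1,5} {2,3,4,7} {6}
1–4 (5): add. Components now {1,2,3,4,5,7} {6}
4–5 (8): skip — 4 and 5 already connected.
1–7 (10): skip — 1 and 7 already connected.
3–5 (12): skip — 3 and 5 already connected.
3–7 (16): skip — 3 and 7 already connected.
3–6 (18): add. Components now {1,2,3,4,5,6,7}
MST edge set: {1–5, 3–4, 2–4, 2–7, 1–4, 3–6}.
Of the listed edges, {1–4} are in the MST → 1.

1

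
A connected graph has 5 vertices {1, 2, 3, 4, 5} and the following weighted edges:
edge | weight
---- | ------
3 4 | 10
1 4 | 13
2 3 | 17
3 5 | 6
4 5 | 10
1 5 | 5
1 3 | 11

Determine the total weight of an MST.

38

Grow the tree from 1 using Prim:
Step 1: cheapest edge leaving the tree is 1 5 (5); add 5.
Step 2: cheapest edge leaving the tree is 3 5 (6); add 3.
Step 3: cheapest edge leaving the tree is 3 4 (10); add 4.
Step 4: cheapest edge leaving the tree is 2 3 (17); add 2.
MST edges: 1 5, 3 5, 3 4, 2 3; total weight 5+6+10+17 = 38.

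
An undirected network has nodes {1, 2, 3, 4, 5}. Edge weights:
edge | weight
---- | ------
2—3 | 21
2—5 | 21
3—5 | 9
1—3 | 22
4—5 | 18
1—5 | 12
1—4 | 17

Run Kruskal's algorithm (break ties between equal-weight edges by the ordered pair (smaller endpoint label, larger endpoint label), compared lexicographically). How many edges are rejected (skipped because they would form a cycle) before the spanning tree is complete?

Sort edges by weight, then run Kruskal:
3—5 (9): add — endpoints in different components.
1—5 (12): add — endpoints in different components.
1—4 (17): add — endpoints in different components.
4—5 (18): skip — 4 and 5 already connected.
2—3 (21): add — endpoints in different components.
Edges rejected before the tree was complete: 1.

1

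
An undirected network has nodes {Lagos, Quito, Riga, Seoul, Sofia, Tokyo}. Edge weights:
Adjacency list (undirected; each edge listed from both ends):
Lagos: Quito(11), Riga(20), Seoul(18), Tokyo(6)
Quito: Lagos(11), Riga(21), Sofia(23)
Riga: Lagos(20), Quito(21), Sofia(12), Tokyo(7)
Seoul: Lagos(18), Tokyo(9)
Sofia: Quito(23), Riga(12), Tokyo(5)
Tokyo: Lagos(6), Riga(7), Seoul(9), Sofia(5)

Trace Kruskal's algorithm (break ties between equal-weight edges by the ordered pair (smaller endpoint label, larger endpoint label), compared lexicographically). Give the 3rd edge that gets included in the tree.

Riga-Tokyo

Kruskal's algorithm — process edges by increasing weight (ties by edge label):
Sofia–Tokyo (5): add. Components now {Lagos} {Quito} {Riga} {Sofia,Tokyo} {Seoul}
Lagos–Tokyo (6): add. Components now {Lagos,Sofia,Tokyo} {Quito} {Riga} {Seoul}
Riga–Tokyo (7): add. Components now {Lagos,Riga,Sofia,Tokyo} {Quito} {Seoul}
Seoul–Tokyo (9): add. Components now {Lagos,Riga,Seoul,Sofia,Tokyo} {Quito}
Lagos–Quito (11): add. Components now {Lagos,Quito,Riga,Seoul,Sofia,Tokyo}
The 3rd edge added is Riga–Tokyo.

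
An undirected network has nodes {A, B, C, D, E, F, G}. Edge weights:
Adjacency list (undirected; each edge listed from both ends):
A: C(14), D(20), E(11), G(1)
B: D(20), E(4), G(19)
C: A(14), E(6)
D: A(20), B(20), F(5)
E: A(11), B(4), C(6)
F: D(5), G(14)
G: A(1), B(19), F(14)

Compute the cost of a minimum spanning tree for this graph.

Sort edges by weight, then run Kruskal:
A-G (1): add. Components now {A,G} {B} {C} {D} {E} {F}
B-E (4): add. Components now {A,G} {B,E} {C} {D} {F}
D-F (5): add. Components now {A,G} {B,E} {C} {D,F}
C-E (6): add. Components now {A,G} {B,C,E} {D,F}
A-E (11): add. Components now {A,B,C,E,G} {D,F}
A-C (14): skip — A and C already connected.
F-G (14): add. Components now {A,B,C,D,E,F,G}
MST edges: A-G, B-E, D-F, C-E, A-E, F-G; total weight 1+4+5+6+11+14 = 41.

41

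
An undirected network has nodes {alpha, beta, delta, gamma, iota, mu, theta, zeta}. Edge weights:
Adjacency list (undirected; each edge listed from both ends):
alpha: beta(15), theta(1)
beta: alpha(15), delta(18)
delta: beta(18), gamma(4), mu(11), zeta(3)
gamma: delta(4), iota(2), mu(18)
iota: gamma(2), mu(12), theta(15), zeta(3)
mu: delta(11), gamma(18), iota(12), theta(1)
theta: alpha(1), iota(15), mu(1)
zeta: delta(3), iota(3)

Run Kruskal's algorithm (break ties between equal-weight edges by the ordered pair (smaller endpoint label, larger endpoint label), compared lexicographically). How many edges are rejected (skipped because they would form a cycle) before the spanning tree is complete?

Kruskal's algorithm — process edges by increasing weight (ties by edge label):
alpha theta (1): add — endpoints in different components.
mu theta (1): add — endpoints in different components.
gamma iota (2): add — endpoints in different components.
delta zeta (3): add — endpoints in different components.
iota zeta (3): add — endpoints in different components.
delta gamma (4): skip — delta and gamma already connected.
delta mu (11): add — endpoints in different components.
iota mu (12): skip — iota and mu already connected.
alpha beta (15): add — endpoints in different components.
Edges rejected before the tree was complete: 2.

2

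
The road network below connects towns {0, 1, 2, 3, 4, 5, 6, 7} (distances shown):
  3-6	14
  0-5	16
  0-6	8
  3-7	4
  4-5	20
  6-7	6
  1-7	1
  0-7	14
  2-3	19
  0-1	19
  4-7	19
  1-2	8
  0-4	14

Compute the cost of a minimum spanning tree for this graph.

Kruskal: consider edges lightest-first.
1-7 (1): add — endpoints in different components.
3-7 (4): add — endpoints in different components.
6-7 (6): add — endpoints in different components.
0-6 (8): add — endpoints in different components.
1-2 (8): add — endpoints in different components.
0-4 (14): add — endpoints in different components.
0-7 (14): skip — 0 and 7 already connected.
3-6 (14): skip — 3 and 6 already connected.
0-5 (16): add — endpoints in different components.
MST edges: 1-7, 3-7, 6-7, 0-6, 1-2, 0-4, 0-5; total weight 1+4+6+8+8+14+16 = 57.

57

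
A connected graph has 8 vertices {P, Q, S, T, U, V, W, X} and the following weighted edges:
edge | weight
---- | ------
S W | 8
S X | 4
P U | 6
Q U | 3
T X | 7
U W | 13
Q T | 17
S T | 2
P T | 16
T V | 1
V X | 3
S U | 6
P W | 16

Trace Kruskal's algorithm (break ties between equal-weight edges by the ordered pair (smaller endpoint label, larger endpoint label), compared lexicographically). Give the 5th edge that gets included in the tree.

P-U

Kruskal's algorithm — process edges by increasing weight (ties by edge label):
T V (1): add — endpoints in different components.
S T (2): add — endpoints in different components.
Q U (3): add — endpoints in different components.
V X (3): add — endpoints in different components.
S X (4): skip — S and X already connected.
P U (6): add — endpoints in different components.
S U (6): add — endpoints in different components.
T X (7): skip — X and T already connected.
S W (8): add — endpoints in different components.
The 5th edge added is P U.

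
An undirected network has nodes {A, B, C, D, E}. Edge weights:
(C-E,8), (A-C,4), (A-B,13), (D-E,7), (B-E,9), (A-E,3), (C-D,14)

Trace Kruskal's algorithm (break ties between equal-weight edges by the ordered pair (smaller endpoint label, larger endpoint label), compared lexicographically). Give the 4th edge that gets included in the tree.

B-E

Sort edges by weight, then run Kruskal:
A-E (3): add — endpoints in different components.
A-C (4): add — endpoints in different components.
D-E (7): add — endpoints in different components.
C-E (8): skip — C and E already connected.
B-E (9): add — endpoints in different components.
The 4th edge added is B-E.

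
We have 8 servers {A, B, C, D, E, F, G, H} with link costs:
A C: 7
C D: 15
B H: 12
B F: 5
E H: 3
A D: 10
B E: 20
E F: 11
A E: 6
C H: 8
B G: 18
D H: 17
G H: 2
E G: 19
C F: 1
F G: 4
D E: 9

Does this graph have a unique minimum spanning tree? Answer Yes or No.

Sort edges by weight, then run Kruskal:
C F (1): add — endpoints in different components.
G H (2): add — endpoints in different components.
E H (3): add — endpoints in different components.
F G (4): add — endpoints in different components.
B F (5): add — endpoints in different components.
A E (6): add — endpoints in different components.
A C (7): skip — A and C already connected.
C H (8): skip — C and H already connected.
D E (9): add — endpoints in different components.
Every non-tree edge has weight strictly greater than the heaviest edge on the tree path between its endpoints, so the MST is unique.

Yes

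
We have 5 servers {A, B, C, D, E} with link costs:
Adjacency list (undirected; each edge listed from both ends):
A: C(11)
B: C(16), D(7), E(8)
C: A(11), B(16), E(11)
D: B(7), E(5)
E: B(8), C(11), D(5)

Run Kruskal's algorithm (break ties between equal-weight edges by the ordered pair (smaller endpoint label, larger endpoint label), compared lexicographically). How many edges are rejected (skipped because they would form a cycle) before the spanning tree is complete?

1

Sort edges by weight, then run Kruskal:
D E (5): add — endpoints in different components.
B D (7): add — endpoints in different components.
B E (8): skip — B and E already connected.
A C (11): add — endpoints in different components.
C E (11): add — endpoints in different components.
Edges rejected before the tree was complete: 1.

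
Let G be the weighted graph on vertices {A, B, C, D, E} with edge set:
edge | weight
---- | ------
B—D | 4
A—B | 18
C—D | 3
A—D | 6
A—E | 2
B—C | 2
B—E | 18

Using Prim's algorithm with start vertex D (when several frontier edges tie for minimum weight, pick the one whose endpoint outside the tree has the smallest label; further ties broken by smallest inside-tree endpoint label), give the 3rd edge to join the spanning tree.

A-D

Prim's algorithm from D:
Step 1: cheapest edge leaving the tree is C—D (3); add C.
Step 2: cheapest edge leaving the tree is B—C (2); add B.
Step 3: cheapest edge leaving the tree is A—D (6); add A.
Step 4: cheapest edge leaving the tree is A—E (2); add E.
The 3rd edge added is A—D.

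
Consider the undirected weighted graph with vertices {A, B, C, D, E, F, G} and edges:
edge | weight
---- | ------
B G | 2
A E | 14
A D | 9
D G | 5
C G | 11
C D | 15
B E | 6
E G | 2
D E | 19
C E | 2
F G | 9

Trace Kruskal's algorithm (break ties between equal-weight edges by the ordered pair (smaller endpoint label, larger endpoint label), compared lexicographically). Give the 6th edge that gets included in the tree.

F-G

Kruskal's algorithm — process edges by increasing weight (ties by edge label):
B G (2): add. Components now {A} {B,G} {C} {D} {E} {F}
C E (2): add. Components now {A} {B,G} {C,E} {D} {F}
E G (2): add. Components now {A} {B,C,E,G} {D} {F}
D G (5): add. Components now {A} {B,C,D,E,G} {F}
B E (6): skip — B and E already connected.
A D (9): add. Components now {A,B,C,D,E,G} {F}
F G (9): add. Components now {A,B,C,D,E,F,G}
The 6th edge added is F G.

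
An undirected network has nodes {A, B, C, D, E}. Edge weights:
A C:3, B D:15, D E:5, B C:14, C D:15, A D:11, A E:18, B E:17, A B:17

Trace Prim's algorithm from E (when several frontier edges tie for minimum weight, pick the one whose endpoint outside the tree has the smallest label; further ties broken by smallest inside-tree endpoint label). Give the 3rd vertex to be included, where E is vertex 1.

Grow the tree from E using Prim:
Step 1: frontier [D E 5, B E 17, A E 18] → take D E (5); add D.
Step 2: frontier [A D 11, B D 15, C D 15, B E 17, A E 18] → take A D (11); add A.
Step 3: frontier [A C 3, A B 17, B D 15, C D 15, B E 17] → take A C (3); add C.
Step 4: frontier [A B 17, B C 14, B D 15, B E 17] → take B C (14); add B.
Vertex order: E, D, A, C, B. The 3rd vertex is A.

A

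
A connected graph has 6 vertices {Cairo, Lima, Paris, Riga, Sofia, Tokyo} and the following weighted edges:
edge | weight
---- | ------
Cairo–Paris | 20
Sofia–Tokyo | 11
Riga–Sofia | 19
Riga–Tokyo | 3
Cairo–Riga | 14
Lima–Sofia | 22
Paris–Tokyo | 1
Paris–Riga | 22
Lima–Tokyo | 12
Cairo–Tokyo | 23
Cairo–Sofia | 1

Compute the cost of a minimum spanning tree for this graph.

Sort edges by weight, then run Kruskal:
Cairo–Sofia (1): add — endpoints in different components.
Paris–Tokyo (1): add — endpoints in different components.
Riga–Tokyo (3): add — endpoints in different components.
Sofia–Tokyo (11): add — endpoints in different components.
Lima–Tokyo (12): add — endpoints in different components.
MST edges: Cairo–Sofia, Paris–Tokyo, Riga–Tokyo, Sofia–Tokyo, Lima–Tokyo; total weight 1+1+3+11+12 = 28.

28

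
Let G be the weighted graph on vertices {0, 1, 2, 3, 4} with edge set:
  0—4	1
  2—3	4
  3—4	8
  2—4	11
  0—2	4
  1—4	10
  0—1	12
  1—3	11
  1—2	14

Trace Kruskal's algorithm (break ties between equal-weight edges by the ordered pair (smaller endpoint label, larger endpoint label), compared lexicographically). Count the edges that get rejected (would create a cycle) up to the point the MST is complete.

Kruskal: consider edges lightest-first.
0—4 (1): add. Components now {0,4} {1} {2} {3}
0—2 (4): add. Components now {0,2,4} {1} {3}
2—3 (4): add. Components now {0,2,3,4} {1}
3—4 (8): skip — 3 and 4 already connected.
1—4 (10): add. Components now {0,1,2,3,4}
Edges rejected before the tree was complete: 1.

1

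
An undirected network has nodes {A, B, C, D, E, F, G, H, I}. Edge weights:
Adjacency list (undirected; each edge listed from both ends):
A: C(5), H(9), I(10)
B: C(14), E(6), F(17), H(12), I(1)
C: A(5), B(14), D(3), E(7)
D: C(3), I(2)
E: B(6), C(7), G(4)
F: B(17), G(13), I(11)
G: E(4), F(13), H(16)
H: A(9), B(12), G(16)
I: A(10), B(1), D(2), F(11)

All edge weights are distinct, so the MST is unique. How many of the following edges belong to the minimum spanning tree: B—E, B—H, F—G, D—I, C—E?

2

Kruskal: consider edges lightest-first.
B—I (1): add — endpoints in different components.
D—I (2): add — endpoints in different components.
C—D (3): add — endpoints in different components.
E—G (4): add — endpoints in different components.
A—C (5): add — endpoints in different components.
B—E (6): add — endpoints in different components.
C—E (7): skip — C and E already connected.
A—H (9): add — endpoints in different components.
A—I (10): skip — A and I already connected.
F—I (11): add — endpoints in different components.
MST edge set: {B—I, D—I, C—D, E—G, A—C, B—E, A—H, F—I}.
Of the listed edges, {B—E, D—I} are in the MST → 2.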